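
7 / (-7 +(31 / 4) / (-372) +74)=336 / 3215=0.10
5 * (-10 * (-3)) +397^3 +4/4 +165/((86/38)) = 62570996.91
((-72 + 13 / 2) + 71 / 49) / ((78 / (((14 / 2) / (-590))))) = 6277 / 644280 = 0.01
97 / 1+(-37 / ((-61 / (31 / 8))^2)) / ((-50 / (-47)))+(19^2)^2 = 1552911538421 / 11907200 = 130417.86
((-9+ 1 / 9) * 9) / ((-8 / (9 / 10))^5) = 59049 / 40960000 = 0.00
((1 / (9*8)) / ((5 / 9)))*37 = 0.92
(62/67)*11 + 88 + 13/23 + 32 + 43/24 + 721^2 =19230701255/36984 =519973.54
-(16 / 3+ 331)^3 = -1027243729 / 27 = -38046064.04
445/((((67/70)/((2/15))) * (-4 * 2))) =-3115/402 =-7.75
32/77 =0.42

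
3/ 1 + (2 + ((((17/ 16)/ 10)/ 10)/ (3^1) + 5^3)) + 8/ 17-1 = 10565089/ 81600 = 129.47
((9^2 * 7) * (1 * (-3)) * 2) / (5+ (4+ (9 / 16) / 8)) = -16128 / 43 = -375.07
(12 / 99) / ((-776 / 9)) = -0.00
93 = 93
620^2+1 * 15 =384415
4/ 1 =4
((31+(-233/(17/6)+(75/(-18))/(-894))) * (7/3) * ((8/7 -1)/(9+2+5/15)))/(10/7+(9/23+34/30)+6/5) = -752130659/2073128784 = -0.36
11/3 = 3.67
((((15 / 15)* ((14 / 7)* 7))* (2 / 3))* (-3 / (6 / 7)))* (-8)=784 / 3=261.33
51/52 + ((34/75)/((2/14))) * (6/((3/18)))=149787/1300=115.22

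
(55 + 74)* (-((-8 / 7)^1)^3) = 66048 / 343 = 192.56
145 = 145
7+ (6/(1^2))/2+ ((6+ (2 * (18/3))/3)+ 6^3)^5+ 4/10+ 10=589579257396.40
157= 157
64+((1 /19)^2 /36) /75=62380801 /974700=64.00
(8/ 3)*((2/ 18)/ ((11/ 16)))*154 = 1792/ 27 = 66.37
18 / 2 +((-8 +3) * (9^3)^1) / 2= -3627 / 2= -1813.50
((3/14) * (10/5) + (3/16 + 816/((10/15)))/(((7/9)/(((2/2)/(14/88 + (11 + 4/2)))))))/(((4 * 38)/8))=648687/102676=6.32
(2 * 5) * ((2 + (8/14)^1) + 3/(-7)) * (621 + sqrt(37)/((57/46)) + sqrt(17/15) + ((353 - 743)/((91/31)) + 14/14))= 10 * sqrt(255)/7 + 2300 * sqrt(37)/133 + 513600/49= 10609.64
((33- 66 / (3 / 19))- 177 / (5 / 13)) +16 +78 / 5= -4068 / 5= -813.60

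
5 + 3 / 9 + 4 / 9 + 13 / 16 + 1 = 1093 / 144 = 7.59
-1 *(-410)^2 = -168100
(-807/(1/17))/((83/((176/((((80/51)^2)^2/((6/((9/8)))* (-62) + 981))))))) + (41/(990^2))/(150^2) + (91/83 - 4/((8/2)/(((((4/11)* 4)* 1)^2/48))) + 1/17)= -3124738.28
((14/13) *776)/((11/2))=21728/143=151.94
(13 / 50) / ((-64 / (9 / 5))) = -117 / 16000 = -0.01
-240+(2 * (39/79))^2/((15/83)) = -7320876/31205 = -234.61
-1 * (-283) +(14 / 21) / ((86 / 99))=12202 / 43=283.77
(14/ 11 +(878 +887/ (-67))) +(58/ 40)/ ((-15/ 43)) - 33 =183264761/ 221100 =828.88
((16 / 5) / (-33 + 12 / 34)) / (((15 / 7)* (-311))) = 1904 / 12945375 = 0.00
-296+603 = 307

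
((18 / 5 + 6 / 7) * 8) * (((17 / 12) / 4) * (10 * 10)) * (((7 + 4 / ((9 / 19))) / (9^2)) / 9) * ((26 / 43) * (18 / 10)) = 6389552 / 219429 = 29.12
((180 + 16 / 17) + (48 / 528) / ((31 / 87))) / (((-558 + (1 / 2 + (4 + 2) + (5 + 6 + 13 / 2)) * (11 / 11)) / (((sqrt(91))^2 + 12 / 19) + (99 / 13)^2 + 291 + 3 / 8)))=-11899320977875 / 79519721424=-149.64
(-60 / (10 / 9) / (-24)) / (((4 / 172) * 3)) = 129 / 4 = 32.25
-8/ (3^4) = -8/ 81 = -0.10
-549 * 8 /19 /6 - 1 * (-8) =-580 /19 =-30.53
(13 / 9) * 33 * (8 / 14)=572 / 21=27.24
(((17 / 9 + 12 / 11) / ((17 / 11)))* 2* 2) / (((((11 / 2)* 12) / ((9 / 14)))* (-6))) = -295 / 23562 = -0.01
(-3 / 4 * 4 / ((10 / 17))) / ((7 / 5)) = -3.64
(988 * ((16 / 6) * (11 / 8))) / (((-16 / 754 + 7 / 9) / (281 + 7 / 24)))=6915110059 / 5134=1346924.44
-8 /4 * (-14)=28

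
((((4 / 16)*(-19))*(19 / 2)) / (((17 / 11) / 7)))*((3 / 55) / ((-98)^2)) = -1083 / 932960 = -0.00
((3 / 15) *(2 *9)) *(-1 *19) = -68.40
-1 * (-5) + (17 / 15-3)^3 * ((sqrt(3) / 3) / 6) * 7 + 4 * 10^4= 40005-76832 * sqrt(3) / 30375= 40000.62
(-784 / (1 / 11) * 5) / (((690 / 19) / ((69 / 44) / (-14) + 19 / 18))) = -695723 / 621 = -1120.33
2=2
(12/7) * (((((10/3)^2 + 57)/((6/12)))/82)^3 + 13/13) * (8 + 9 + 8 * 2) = 1763707352/5582601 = 315.93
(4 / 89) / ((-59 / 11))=-44 / 5251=-0.01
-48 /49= -0.98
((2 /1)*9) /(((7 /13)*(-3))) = -78 /7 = -11.14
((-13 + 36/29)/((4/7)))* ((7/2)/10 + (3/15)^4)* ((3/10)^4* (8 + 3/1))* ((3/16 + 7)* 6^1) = -27.80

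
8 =8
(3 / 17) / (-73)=-3 / 1241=-0.00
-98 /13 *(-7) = 686 /13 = 52.77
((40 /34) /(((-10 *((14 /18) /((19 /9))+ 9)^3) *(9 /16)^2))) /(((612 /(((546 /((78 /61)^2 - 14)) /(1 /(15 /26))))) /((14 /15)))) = 20009513776 /1138928272438815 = 0.00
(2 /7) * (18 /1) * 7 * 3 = 108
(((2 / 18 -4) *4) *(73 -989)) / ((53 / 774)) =11028640 / 53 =208087.55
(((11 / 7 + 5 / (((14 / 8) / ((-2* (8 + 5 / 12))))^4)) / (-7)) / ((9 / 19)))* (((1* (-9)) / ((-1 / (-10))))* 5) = 7908880808350 / 1361367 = 5809514.12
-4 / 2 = -2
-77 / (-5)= 77 / 5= 15.40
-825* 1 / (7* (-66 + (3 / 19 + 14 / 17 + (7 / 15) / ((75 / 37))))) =1.82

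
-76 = -76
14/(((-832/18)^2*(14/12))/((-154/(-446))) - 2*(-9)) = 18711/9671929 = 0.00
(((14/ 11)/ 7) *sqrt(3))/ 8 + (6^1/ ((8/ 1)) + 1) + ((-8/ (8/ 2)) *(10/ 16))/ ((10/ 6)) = sqrt(3)/ 44 + 1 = 1.04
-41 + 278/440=-8881/220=-40.37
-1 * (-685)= 685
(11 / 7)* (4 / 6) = 22 / 21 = 1.05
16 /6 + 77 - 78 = 5 /3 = 1.67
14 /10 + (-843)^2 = 3553252 /5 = 710650.40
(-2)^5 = -32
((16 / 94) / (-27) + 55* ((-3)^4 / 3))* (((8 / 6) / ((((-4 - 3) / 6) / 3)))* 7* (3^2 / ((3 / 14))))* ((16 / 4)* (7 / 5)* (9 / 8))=-2216121432 / 235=-9430303.97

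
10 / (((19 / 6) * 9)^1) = 20 / 57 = 0.35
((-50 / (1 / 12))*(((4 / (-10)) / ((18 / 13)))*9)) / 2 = 780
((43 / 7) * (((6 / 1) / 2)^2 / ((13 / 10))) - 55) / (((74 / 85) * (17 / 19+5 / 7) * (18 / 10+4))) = -9165125 / 5970172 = -1.54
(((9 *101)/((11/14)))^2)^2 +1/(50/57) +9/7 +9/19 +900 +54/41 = 7151105378546641012461/3991868650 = 1791418006338.12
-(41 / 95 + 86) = -8211 / 95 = -86.43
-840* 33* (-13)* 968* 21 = 7325398080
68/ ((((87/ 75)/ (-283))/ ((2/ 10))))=-96220/ 29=-3317.93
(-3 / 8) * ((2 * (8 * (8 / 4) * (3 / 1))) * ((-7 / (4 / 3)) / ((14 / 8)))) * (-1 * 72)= -7776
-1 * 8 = -8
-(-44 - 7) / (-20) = -51 / 20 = -2.55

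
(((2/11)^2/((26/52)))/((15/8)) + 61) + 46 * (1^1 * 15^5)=63400329529/1815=34931311.04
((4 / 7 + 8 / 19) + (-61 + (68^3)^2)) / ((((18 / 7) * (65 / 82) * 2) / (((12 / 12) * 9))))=539124382421451 / 2470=218268980737.43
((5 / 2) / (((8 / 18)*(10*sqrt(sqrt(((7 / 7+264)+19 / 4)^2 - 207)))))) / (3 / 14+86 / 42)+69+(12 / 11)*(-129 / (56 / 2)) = 27*1160929^(3 / 4) / 63021860+4926 / 77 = 63.99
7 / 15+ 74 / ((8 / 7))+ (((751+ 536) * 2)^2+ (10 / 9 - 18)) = 1192594379 / 180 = 6625524.33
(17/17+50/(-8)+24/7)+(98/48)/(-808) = -247591/135744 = -1.82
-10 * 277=-2770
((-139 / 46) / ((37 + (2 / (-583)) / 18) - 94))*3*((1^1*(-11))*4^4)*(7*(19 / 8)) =-6402085074 / 859855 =-7445.54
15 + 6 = 21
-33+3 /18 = -197 /6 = -32.83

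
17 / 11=1.55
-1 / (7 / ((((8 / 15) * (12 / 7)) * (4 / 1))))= -128 / 245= -0.52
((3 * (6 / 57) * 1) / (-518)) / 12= -1 / 19684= -0.00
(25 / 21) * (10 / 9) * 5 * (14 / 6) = 15.43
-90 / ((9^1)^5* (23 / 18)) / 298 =-10 / 2498283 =-0.00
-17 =-17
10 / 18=5 / 9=0.56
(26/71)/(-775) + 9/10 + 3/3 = 209043/110050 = 1.90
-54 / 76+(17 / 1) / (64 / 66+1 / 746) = 15257793 / 908390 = 16.80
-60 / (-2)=30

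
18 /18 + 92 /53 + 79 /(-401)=2.54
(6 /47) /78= 1 /611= 0.00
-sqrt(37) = -6.08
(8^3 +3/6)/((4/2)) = 1025/4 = 256.25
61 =61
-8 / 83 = -0.10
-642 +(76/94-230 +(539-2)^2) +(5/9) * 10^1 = 121613923/423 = 287503.36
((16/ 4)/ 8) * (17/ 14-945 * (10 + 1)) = -145513/ 28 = -5196.89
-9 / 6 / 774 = -1 / 516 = -0.00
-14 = -14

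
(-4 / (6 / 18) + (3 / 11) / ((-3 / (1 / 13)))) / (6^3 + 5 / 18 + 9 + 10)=-30906 / 605605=-0.05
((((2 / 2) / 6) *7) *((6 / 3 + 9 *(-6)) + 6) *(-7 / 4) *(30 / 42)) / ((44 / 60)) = 4025 / 44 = 91.48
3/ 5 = 0.60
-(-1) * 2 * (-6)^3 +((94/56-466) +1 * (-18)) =-25601/28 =-914.32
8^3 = 512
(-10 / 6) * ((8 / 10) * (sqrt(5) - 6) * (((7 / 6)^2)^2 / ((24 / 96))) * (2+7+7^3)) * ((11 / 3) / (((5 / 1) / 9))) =18593344 / 135 - 9296672 * sqrt(5) / 405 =86400.10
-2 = -2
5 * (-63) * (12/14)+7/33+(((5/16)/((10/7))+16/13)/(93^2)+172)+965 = 11440791779/13192608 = 867.21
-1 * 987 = -987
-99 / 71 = -1.39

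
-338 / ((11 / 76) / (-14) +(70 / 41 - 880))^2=-643232041088 / 1468046198338281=-0.00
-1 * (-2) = 2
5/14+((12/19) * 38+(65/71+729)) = 749747/994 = 754.27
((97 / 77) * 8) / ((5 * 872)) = 0.00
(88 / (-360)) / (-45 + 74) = -11 / 1305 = -0.01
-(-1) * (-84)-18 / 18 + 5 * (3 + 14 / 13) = -840 / 13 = -64.62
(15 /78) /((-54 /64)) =-80 /351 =-0.23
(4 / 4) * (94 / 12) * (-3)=-23.50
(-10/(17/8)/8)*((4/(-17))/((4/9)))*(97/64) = 4365/9248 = 0.47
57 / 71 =0.80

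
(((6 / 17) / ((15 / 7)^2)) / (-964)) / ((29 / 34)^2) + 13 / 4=197607311 / 60804300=3.25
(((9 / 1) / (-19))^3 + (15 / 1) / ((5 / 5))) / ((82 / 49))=2502822 / 281219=8.90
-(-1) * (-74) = -74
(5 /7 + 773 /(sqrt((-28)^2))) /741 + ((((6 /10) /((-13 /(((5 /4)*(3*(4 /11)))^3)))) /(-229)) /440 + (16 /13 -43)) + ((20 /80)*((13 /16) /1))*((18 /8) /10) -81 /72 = -42.81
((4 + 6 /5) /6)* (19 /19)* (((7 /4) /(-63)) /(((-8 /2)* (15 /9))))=13 /3600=0.00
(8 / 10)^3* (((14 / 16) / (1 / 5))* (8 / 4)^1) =112 / 25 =4.48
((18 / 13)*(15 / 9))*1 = 30 / 13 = 2.31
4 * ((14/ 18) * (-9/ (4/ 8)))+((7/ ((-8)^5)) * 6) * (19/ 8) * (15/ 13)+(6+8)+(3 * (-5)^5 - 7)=-16057898849/ 1703936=-9424.00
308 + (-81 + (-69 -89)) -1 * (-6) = 75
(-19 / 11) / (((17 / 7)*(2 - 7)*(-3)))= -133 / 2805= -0.05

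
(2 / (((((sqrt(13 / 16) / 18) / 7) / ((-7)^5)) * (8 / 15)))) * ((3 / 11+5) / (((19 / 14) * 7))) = -3684766680 * sqrt(13) / 2717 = -4889810.53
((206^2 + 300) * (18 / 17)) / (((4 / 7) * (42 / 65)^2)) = 189663.45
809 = 809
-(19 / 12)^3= -6859 / 1728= -3.97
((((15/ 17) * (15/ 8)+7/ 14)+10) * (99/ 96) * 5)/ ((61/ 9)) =2454705/ 265472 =9.25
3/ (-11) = -3/ 11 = -0.27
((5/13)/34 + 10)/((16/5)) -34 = -218323/7072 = -30.87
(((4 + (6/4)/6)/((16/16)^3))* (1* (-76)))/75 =-323/75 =-4.31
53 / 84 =0.63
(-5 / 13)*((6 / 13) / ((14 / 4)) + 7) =-3245 / 1183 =-2.74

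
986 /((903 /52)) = 51272 /903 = 56.78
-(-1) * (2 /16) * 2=1 /4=0.25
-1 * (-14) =14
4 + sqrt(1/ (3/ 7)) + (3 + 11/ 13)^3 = sqrt(21)/ 3 + 133788/ 2197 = 62.42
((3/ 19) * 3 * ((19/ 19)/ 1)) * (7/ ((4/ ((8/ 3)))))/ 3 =14/ 19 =0.74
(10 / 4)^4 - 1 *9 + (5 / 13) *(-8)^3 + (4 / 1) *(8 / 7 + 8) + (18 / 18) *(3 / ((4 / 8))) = -180965 / 1456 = -124.29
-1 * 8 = -8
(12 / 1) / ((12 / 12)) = 12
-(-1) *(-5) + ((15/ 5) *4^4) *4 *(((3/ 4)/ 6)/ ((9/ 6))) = 251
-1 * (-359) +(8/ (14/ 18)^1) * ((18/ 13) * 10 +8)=53117/ 91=583.70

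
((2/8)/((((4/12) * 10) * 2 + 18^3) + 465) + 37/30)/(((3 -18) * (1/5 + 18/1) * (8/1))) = -1399459/2478097440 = -0.00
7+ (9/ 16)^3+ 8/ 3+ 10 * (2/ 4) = 14.84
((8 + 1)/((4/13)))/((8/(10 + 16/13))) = 657/16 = 41.06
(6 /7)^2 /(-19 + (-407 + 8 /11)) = -198 /114611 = -0.00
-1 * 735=-735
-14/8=-1.75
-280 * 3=-840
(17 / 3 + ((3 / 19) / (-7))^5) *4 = 22.67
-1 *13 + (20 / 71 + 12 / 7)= -11.00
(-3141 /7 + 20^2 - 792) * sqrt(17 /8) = -5885 * sqrt(34) /28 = -1225.54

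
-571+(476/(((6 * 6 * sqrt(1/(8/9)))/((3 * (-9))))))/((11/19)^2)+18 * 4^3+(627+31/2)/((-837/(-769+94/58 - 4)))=28475338/24273 - 85918 * sqrt(2)/121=168.94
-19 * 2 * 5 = -190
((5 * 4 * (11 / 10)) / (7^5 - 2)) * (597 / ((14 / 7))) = 6567 / 16805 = 0.39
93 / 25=3.72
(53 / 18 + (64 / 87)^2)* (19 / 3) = 1002535 / 45414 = 22.08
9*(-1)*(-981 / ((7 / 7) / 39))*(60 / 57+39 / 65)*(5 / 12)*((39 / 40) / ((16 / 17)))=11947252707 / 48640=245626.08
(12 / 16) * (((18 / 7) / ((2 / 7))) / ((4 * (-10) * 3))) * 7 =-63 / 160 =-0.39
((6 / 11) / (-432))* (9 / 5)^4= -729 / 55000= -0.01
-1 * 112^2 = -12544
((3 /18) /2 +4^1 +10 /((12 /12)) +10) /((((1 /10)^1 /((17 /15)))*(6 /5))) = 24565 /108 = 227.45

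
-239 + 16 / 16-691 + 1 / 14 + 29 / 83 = -1079009 / 1162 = -928.58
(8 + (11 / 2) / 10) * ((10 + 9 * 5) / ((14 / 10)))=335.89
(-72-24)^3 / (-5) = 884736 / 5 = 176947.20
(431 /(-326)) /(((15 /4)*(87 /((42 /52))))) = -3017 /921765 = -0.00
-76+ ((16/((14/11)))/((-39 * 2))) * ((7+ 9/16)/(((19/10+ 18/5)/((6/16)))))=-110777/1456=-76.08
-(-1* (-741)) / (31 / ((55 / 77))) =-17.07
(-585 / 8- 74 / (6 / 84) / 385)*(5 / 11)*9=-300231 / 968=-310.16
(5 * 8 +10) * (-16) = -800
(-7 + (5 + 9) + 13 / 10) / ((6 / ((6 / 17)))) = 83 / 170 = 0.49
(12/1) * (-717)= -8604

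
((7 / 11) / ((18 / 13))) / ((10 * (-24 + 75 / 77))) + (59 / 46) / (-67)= -10396247 / 491794740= -0.02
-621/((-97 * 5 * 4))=0.32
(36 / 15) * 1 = 12 / 5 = 2.40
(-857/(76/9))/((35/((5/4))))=-7713/2128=-3.62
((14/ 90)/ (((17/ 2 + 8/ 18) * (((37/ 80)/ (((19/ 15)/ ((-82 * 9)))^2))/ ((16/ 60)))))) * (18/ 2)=11552/ 43452379125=0.00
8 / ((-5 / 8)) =-64 / 5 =-12.80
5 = 5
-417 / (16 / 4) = -417 / 4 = -104.25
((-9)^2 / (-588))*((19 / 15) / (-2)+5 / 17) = 1557 / 33320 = 0.05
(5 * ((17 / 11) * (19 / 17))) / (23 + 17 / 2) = 190 / 693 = 0.27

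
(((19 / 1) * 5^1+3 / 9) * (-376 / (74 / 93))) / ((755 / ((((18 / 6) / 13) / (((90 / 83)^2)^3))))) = -5239873363984963 / 618575180625000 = -8.47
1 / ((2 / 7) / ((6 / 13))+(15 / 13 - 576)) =-273 / 156764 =-0.00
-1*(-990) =990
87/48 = 29/16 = 1.81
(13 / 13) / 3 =1 / 3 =0.33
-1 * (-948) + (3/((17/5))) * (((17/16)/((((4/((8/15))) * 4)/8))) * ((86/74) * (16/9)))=315856/333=948.52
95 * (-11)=-1045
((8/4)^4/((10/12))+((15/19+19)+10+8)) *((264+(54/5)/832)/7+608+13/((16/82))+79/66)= 928070021237/22822800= 40664.16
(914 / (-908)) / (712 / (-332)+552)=-37931 / 20719652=-0.00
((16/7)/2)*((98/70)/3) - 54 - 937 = -14857/15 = -990.47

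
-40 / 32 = -5 / 4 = -1.25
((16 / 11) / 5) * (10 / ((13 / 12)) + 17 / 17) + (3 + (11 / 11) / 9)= 39172 / 6435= 6.09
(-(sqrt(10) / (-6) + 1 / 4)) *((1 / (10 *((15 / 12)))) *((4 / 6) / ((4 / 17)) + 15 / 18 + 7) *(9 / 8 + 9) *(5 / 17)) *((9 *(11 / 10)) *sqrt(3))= -2673 *sqrt(3) / 425 + 1782 *sqrt(30) / 425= 12.07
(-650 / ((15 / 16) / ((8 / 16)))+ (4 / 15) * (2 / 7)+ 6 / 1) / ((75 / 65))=-295.18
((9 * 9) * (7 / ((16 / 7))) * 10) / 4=19845 / 32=620.16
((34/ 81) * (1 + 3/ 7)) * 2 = 680/ 567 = 1.20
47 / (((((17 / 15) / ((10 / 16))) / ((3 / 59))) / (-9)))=-95175 / 8024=-11.86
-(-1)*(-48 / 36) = -4 / 3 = -1.33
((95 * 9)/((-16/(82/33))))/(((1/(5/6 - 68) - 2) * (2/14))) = 4709055/10208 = 461.31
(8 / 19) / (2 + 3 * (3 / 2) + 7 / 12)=96 / 1615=0.06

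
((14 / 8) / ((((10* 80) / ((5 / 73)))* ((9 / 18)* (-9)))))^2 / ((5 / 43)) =2107 / 221004288000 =0.00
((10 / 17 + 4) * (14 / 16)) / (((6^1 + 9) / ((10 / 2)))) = 91 / 68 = 1.34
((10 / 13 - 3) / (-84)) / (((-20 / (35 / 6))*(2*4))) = -29 / 29952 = -0.00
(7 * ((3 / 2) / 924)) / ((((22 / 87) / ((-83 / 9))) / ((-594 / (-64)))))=-21663 / 5632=-3.85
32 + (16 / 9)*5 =368 / 9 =40.89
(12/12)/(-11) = -0.09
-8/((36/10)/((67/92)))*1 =-335/207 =-1.62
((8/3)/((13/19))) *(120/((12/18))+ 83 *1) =39976/39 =1025.03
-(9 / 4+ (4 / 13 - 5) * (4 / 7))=157 / 364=0.43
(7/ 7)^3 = 1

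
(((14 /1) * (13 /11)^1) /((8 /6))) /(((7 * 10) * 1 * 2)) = 0.09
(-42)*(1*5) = -210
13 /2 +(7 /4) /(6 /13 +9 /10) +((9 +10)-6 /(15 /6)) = 21581 /885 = 24.39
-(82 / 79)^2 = -6724 / 6241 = -1.08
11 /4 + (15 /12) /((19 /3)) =56 /19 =2.95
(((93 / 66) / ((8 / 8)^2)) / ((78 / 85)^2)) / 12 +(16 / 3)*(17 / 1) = 90.81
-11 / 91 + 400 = 36389 / 91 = 399.88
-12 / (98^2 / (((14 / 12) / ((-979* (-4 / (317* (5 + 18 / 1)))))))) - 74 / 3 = -198813697 / 8059128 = -24.67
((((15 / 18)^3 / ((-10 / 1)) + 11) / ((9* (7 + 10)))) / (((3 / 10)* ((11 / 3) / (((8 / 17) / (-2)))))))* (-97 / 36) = 2292595 / 55619784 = 0.04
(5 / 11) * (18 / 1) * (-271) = -24390 / 11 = -2217.27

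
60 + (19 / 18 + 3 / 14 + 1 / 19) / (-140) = 10053217 / 167580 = 59.99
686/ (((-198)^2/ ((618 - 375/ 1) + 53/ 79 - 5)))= 718585/ 172062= 4.18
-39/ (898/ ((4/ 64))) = -39/ 14368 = -0.00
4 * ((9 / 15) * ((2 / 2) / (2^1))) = 6 / 5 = 1.20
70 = 70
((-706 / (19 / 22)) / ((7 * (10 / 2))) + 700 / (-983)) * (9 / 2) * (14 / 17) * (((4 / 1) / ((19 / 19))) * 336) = -190311883776 / 1587545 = -119878.10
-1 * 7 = -7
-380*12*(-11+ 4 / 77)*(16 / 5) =12301056 / 77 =159753.97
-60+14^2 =136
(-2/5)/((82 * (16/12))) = -3/820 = -0.00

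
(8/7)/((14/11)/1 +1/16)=1408/1645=0.86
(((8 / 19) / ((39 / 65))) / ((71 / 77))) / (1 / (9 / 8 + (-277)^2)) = 58396.04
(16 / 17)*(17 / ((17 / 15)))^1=240 / 17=14.12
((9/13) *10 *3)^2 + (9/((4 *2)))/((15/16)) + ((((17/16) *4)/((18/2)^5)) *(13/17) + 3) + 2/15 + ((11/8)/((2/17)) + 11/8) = 71652328933/159668496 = 448.76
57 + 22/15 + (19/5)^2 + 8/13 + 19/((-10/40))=-2416/975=-2.48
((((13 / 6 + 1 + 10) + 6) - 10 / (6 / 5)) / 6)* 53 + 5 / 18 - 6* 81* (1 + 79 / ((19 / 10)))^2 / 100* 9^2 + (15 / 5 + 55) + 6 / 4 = -713537.02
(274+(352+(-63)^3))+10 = -249411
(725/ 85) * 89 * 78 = 1006590/ 17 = 59211.18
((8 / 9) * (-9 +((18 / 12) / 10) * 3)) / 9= -38 / 45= -0.84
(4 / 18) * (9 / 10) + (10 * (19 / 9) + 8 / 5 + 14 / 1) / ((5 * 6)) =1.42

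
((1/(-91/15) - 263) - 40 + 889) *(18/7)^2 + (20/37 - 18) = 636211754/164983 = 3856.23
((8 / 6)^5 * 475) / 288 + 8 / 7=123896 / 15309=8.09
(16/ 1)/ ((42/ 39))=104/ 7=14.86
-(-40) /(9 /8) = 320 /9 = 35.56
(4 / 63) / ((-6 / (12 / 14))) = -4 / 441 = -0.01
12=12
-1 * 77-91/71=-5558/71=-78.28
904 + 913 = 1817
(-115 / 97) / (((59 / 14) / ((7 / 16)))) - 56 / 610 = -3000627 / 13964120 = -0.21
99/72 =11/8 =1.38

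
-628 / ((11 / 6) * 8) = -471 / 11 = -42.82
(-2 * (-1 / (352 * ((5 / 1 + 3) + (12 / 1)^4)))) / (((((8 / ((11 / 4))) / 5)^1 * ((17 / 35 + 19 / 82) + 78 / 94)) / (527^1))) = 177717575 / 1108309768192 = 0.00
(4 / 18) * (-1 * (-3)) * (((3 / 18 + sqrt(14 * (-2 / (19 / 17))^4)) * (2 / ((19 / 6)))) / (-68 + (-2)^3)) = -2312 * sqrt(14) / 130321- 1 / 1083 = -0.07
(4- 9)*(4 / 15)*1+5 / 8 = -17 / 24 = -0.71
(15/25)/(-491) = -0.00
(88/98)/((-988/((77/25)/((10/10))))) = -121/43225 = -0.00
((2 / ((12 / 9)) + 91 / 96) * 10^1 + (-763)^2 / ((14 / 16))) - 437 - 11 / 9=95748805 / 144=664922.26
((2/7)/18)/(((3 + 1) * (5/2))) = 1/630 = 0.00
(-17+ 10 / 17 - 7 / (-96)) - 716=-732.34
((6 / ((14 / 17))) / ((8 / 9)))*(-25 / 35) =-2295 / 392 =-5.85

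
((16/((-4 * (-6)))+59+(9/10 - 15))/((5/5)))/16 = 2.85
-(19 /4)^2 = -22.56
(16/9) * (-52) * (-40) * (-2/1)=-7395.56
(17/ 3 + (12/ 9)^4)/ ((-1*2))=-715/ 162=-4.41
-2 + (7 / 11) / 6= -125 / 66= -1.89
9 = 9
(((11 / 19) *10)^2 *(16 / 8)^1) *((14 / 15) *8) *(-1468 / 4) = -198943360 / 1083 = -183696.55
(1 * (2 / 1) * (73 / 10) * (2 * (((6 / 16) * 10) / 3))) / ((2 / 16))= 292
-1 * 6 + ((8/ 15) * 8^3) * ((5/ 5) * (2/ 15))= 6842/ 225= 30.41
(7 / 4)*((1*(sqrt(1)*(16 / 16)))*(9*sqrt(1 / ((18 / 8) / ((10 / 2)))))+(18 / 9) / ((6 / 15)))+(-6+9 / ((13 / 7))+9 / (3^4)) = 3607 / 468+21*sqrt(5) / 2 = 31.19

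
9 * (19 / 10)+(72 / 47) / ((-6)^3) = 24101 / 1410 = 17.09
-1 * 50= -50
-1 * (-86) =86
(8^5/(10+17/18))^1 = 589824/197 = 2994.03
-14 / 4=-7 / 2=-3.50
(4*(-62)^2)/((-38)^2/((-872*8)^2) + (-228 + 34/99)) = -18519596384256/274200517733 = -67.54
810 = 810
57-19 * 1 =38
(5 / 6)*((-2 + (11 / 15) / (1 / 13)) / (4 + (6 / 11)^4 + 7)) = 1654433 / 2922246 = 0.57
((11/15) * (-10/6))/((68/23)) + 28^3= 13434371/612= 21951.59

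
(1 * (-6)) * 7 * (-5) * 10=2100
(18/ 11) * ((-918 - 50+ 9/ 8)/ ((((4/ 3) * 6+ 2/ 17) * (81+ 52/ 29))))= -2.35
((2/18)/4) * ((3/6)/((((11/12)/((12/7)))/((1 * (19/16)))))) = 19/616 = 0.03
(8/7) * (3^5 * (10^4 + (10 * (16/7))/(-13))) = 1768728960/637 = 2776654.57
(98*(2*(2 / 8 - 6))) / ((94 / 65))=-73255 / 94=-779.31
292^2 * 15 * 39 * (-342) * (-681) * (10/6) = 19361702224800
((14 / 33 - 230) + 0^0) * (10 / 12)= -37715 / 198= -190.48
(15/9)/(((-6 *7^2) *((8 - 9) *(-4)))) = -5/3528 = -0.00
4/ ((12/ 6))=2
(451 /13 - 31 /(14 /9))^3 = 19400056703 /6028568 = 3218.02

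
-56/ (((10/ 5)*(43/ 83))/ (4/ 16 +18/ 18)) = -67.56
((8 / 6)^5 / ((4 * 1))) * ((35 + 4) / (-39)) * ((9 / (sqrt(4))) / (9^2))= -128 / 2187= -0.06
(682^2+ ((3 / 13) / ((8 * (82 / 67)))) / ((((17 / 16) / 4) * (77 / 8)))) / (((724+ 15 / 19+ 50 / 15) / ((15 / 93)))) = 103.03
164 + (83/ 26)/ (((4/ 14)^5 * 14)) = 472179/ 1664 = 283.76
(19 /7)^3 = 6859 /343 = 20.00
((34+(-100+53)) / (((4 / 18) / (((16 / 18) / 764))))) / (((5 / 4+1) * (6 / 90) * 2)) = -130 / 573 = -0.23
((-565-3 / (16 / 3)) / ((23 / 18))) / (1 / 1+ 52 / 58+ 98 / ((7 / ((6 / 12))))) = -787263 / 15824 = -49.75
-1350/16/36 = -75/32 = -2.34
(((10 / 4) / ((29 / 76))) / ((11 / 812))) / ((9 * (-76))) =-70 / 99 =-0.71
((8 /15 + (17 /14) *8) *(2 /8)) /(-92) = -269 /9660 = -0.03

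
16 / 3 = 5.33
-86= -86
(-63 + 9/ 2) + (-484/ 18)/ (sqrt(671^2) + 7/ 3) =-88688/ 1515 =-58.54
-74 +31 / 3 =-191 / 3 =-63.67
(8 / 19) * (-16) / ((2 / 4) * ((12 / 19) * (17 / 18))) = -384 / 17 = -22.59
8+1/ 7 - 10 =-13/ 7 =-1.86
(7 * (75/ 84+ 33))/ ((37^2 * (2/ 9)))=0.78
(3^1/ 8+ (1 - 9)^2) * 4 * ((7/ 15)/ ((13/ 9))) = 2163/ 26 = 83.19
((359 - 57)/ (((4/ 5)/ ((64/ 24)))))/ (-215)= -604/ 129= -4.68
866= 866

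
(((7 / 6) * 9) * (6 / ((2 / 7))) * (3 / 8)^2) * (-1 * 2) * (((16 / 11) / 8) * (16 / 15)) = -1323 / 110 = -12.03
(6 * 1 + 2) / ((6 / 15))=20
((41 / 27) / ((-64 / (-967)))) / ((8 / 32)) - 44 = 20639 / 432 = 47.78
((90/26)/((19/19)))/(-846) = -5/1222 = -0.00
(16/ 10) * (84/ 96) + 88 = 447/ 5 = 89.40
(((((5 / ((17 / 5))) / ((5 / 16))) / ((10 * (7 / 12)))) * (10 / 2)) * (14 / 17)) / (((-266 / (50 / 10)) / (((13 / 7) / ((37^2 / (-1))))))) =31200 / 368341771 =0.00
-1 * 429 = -429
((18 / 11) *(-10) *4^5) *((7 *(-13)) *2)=33546240 / 11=3049658.18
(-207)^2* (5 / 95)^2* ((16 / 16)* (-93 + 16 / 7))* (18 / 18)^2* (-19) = 27209115 / 133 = 204579.81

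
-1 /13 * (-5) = 5 /13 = 0.38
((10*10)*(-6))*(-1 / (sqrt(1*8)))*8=1200*sqrt(2)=1697.06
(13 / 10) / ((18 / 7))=91 / 180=0.51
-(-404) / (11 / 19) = 7676 / 11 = 697.82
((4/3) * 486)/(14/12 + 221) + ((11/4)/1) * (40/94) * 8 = 769256/62651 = 12.28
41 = 41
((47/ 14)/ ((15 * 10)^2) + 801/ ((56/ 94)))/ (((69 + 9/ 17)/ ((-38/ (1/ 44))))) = -1504797815741/ 46541250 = -32332.56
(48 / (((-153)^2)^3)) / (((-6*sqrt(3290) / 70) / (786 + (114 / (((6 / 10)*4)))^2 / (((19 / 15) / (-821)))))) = 1299218*sqrt(3290) / 66989067658407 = 0.00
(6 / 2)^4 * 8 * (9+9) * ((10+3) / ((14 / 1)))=75816 / 7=10830.86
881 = 881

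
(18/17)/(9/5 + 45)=0.02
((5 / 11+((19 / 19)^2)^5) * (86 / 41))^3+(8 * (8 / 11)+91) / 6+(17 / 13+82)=304919461257 / 2385080126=127.84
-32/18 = -16/9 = -1.78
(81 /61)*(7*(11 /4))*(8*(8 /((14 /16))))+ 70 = 1939.64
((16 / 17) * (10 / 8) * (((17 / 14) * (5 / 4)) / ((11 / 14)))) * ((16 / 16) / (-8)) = -25 / 88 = -0.28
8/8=1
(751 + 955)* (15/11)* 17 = 435030/11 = 39548.18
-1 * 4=-4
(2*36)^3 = 373248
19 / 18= 1.06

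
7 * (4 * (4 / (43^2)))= 0.06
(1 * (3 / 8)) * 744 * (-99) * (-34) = 939114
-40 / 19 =-2.11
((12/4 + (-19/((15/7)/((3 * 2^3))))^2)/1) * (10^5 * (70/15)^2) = 887622064000/9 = 98624673777.78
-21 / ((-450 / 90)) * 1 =21 / 5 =4.20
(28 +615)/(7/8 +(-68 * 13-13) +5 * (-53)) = -5144/9289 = -0.55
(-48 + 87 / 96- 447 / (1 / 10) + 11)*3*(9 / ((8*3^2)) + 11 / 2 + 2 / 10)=-78743.99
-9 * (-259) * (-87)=-202797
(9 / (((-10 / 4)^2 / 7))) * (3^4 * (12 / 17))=244944 / 425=576.34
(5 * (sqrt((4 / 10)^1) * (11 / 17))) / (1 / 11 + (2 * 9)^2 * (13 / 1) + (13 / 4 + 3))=0.00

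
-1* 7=-7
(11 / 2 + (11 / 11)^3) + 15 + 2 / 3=133 / 6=22.17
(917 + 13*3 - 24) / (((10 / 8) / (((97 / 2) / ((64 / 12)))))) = 67803 / 10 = 6780.30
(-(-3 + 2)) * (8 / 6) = 4 / 3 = 1.33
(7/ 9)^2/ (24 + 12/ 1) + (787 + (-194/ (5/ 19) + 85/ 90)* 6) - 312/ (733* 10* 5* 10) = -969996188023/ 267178500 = -3630.52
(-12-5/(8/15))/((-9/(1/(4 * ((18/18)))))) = 19/32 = 0.59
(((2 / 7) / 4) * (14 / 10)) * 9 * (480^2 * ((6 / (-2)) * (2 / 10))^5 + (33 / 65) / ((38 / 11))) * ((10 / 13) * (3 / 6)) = -9956681973 / 1605500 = -6201.61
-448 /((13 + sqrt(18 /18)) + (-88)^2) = -224 /3879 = -0.06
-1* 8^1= -8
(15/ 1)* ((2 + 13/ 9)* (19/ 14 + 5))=13795/ 42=328.45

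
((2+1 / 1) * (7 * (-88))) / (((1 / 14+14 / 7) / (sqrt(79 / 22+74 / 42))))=-56 * sqrt(1142526) / 29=-2064.06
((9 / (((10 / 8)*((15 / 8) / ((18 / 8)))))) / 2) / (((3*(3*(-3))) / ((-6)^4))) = -5184 / 25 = -207.36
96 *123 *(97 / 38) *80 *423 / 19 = 19379761920 / 361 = 53683551.02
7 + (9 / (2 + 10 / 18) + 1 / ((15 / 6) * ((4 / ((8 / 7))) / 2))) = 8654 / 805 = 10.75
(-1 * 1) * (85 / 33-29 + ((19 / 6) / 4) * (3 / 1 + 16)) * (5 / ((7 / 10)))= 75125 / 924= 81.30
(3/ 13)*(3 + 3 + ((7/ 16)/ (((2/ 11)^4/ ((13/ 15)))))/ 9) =1539691/ 149760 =10.28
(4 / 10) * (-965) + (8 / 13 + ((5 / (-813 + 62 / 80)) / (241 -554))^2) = -518082698548417490 / 1344326363500237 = -385.38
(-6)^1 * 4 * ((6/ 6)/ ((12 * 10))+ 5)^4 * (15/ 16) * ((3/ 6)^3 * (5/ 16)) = -130466162401/ 235929600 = -552.99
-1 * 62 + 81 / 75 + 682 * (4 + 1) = 83727 / 25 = 3349.08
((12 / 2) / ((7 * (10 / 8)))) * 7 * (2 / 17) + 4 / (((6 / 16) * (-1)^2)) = 2864 / 255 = 11.23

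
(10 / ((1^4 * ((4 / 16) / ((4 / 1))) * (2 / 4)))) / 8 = 40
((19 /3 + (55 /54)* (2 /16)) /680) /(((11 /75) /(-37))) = -516335 /215424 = -2.40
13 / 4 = 3.25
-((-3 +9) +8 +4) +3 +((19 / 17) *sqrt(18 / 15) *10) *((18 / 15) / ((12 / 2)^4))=-14.99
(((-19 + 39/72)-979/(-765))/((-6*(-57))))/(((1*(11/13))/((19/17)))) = -1366729/20599920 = -0.07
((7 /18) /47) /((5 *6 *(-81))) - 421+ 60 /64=-3454224373 /8223120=-420.06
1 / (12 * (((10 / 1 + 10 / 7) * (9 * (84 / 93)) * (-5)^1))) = -31 / 172800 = -0.00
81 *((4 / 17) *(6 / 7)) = 1944 / 119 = 16.34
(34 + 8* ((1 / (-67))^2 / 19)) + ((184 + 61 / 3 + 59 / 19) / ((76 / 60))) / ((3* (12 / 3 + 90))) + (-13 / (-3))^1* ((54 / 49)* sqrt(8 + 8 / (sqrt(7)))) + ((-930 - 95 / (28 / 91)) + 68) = -1038434031095 / 913978356 + 468* sqrt(14* sqrt(7) + 98) / 343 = -1120.31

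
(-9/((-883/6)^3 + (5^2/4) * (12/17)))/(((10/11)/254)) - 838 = -4458115951814/5319952445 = -838.00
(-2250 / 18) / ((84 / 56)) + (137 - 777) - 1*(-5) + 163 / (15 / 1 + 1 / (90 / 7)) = -2880325 / 4071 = -707.52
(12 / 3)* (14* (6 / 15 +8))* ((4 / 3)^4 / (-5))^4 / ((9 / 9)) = 3367254360064 / 44840334375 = 75.09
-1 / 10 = -0.10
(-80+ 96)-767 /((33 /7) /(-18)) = 32390 /11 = 2944.55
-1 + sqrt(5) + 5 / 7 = -2 / 7 + sqrt(5) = 1.95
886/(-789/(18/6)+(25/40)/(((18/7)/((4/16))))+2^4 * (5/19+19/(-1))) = -9696384/6158503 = -1.57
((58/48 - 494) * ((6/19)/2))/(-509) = 11827/77368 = 0.15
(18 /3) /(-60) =-1 /10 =-0.10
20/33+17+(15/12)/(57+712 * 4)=1350277/76692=17.61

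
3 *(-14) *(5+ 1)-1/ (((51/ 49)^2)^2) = -1710595453/ 6765201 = -252.85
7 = 7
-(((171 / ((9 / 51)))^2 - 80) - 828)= -938053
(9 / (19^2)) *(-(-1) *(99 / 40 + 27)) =0.73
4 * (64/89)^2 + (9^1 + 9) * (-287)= -40903502/7921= -5163.93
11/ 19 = 0.58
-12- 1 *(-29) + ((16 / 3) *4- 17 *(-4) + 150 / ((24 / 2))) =118.83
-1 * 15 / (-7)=15 / 7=2.14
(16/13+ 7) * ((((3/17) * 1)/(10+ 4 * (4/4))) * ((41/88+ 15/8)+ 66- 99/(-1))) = 2363523/136136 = 17.36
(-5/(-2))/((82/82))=5/2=2.50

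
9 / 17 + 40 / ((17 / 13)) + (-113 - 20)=-1732 / 17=-101.88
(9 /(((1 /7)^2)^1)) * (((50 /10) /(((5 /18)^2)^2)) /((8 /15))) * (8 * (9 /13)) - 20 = 1249942732 /325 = 3845977.64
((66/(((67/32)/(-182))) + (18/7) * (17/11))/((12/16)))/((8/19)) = -18154.82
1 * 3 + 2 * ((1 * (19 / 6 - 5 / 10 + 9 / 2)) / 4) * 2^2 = 52 / 3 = 17.33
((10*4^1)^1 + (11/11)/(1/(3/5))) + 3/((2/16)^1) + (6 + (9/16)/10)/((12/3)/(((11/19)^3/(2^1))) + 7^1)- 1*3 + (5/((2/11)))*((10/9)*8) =28299956707/92432160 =306.17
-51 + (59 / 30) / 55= -84091 / 1650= -50.96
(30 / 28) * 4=30 / 7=4.29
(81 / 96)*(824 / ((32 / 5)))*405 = 43996.29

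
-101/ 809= -0.12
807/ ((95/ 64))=51648/ 95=543.66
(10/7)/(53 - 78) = -2/35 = -0.06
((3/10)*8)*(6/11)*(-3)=-216/55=-3.93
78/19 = 4.11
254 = 254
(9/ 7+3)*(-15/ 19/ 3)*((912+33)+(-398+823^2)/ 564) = -30247775/ 12502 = -2419.43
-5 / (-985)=1 / 197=0.01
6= 6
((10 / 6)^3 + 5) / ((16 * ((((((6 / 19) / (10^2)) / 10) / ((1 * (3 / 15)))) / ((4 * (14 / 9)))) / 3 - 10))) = -1729000 / 28727757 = -0.06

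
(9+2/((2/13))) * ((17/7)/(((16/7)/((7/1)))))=1309/8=163.62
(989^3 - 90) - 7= 967361572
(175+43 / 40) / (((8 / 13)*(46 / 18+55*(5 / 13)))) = 10712403 / 887680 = 12.07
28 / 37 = 0.76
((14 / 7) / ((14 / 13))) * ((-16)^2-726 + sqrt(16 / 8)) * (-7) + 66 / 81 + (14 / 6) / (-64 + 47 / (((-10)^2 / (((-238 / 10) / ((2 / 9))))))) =6092.41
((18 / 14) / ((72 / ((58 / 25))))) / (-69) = -29 / 48300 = -0.00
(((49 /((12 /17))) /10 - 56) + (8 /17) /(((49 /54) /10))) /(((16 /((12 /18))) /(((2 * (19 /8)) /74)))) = -83323949 /710115840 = -0.12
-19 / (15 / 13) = -247 / 15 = -16.47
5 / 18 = 0.28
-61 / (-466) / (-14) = -61 / 6524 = -0.01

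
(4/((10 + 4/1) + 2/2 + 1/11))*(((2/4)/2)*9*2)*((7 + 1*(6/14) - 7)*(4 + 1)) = 1485/581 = 2.56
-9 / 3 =-3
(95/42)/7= 95/294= 0.32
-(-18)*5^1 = 90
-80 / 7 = -11.43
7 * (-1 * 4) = -28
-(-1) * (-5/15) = -1/3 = -0.33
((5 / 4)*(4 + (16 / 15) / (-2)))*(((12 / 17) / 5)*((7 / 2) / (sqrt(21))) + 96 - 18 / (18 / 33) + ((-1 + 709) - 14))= 26*sqrt(21) / 255 + 9841 / 3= 3280.80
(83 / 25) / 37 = 83 / 925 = 0.09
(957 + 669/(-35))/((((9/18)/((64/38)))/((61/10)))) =64076352/3325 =19271.08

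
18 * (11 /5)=198 /5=39.60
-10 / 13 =-0.77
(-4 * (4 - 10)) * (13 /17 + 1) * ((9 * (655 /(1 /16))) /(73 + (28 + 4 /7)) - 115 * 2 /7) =356652000 /9401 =37937.67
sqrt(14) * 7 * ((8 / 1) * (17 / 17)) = 209.53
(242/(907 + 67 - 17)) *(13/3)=286/261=1.10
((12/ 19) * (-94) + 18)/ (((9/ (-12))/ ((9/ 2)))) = 4716/ 19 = 248.21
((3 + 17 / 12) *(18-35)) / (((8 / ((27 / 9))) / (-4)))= 901 / 8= 112.62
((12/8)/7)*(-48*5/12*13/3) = -130/7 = -18.57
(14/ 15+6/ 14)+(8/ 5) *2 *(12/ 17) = 6463/ 1785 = 3.62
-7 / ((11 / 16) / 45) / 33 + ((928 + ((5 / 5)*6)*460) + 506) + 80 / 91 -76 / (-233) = 10727442458 / 2565563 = 4181.32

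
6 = 6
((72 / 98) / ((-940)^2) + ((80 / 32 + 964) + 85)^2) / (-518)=-2134.46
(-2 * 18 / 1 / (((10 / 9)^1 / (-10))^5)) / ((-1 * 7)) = -2125764 / 7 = -303680.57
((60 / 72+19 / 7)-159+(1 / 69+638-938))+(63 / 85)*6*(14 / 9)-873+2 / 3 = -108455287 / 82110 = -1320.85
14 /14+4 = 5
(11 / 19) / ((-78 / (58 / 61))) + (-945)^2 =40365622706 / 45201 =893024.99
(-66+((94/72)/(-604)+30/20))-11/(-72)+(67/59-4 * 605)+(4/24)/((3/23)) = -353785087/142544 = -2481.94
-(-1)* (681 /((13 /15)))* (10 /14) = 51075 /91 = 561.26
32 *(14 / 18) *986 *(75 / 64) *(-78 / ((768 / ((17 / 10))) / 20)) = -19066775 / 192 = -99306.12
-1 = -1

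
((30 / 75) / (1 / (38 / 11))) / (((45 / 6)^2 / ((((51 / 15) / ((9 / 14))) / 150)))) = 36176 / 41765625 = 0.00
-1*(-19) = 19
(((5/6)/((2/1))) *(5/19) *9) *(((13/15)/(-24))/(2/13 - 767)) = 845/18183456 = 0.00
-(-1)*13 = 13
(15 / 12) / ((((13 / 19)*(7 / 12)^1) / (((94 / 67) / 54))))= 4465 / 54873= 0.08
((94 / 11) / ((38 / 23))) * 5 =5405 / 209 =25.86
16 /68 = 4 /17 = 0.24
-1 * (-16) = 16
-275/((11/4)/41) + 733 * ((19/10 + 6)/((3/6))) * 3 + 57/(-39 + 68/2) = 153164/5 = 30632.80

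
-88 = -88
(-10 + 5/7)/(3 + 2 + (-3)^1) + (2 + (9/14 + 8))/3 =-23/21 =-1.10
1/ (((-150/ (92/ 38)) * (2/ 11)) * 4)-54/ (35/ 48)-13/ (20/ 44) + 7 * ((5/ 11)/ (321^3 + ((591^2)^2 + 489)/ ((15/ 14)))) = -10265768545655782301/ 99978914566561800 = -102.68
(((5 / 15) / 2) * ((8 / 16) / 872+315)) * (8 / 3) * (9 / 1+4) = 7141693 / 3924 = 1820.00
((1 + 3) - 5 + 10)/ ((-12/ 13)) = -39/ 4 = -9.75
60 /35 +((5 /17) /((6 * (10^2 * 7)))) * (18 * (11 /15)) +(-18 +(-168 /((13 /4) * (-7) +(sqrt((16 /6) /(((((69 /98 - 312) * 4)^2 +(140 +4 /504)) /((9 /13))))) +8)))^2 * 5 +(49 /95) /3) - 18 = 614.62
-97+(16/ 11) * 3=-92.64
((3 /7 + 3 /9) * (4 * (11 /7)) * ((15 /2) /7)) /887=1760 /304241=0.01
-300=-300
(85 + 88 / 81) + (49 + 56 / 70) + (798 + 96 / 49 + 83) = 20218991 / 19845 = 1018.85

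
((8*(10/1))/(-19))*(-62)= 4960/19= 261.05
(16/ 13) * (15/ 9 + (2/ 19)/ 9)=4592/ 2223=2.07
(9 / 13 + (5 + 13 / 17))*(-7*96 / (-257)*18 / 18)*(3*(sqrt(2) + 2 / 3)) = 1917888 / 56797 + 2876832*sqrt(2) / 56797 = 105.40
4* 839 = 3356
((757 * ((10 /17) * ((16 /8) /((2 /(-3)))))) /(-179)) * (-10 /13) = -227100 /39559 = -5.74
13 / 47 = 0.28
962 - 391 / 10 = 9229 / 10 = 922.90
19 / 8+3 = 43 / 8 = 5.38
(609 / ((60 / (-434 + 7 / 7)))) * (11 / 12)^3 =-116993569 / 34560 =-3385.23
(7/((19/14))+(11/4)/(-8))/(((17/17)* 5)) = 2927/3040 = 0.96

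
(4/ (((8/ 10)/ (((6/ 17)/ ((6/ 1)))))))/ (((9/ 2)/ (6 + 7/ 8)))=275/ 612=0.45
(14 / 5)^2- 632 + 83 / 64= -622.86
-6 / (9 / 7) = -14 / 3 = -4.67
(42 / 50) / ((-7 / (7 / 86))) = -21 / 2150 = -0.01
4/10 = 2/5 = 0.40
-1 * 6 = -6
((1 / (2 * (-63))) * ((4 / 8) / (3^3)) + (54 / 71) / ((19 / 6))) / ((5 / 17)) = 37453499 / 45892980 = 0.82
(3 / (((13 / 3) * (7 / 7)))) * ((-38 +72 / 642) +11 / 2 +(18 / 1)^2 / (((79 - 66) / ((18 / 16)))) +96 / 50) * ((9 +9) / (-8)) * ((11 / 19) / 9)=4181859 / 17178850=0.24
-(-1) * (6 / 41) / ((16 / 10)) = 15 / 164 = 0.09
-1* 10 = -10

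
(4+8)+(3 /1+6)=21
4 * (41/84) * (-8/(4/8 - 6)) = 656/231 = 2.84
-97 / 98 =-0.99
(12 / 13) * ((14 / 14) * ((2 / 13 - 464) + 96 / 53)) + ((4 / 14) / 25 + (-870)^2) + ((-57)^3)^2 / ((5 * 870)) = 785558008333429 / 90913550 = 8640714.26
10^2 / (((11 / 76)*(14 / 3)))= 11400 / 77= 148.05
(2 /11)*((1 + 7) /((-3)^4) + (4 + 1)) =826 /891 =0.93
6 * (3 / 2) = 9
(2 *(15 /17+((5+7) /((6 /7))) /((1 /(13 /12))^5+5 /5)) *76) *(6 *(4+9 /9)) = 89074683408 /2108425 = 42247.02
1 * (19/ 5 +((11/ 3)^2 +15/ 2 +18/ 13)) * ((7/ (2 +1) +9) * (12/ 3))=2078828/ 1755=1184.52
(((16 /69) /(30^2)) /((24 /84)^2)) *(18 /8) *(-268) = -3283 /1725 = -1.90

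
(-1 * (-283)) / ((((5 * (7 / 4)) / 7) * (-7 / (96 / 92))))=-27168 / 805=-33.75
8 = 8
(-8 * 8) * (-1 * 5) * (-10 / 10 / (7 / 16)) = -5120 / 7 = -731.43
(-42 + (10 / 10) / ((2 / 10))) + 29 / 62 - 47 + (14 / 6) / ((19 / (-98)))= -337735 / 3534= -95.57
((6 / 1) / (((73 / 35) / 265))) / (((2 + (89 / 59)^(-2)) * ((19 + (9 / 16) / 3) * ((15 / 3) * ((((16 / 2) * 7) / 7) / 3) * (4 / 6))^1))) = 88160730 / 48116417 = 1.83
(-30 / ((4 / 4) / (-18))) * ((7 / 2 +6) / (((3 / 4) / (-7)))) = -47880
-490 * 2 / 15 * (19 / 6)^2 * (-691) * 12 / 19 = 2573284 / 9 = 285920.44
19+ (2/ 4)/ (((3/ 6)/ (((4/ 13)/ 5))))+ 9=1824/ 65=28.06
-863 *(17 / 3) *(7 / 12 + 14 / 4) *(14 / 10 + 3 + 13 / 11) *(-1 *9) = 220695853 / 220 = 1003162.97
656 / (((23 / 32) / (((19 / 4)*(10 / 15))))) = 2890.20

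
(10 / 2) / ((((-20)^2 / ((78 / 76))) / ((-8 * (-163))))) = 6357 / 380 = 16.73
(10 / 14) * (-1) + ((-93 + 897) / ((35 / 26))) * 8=167207 / 35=4777.34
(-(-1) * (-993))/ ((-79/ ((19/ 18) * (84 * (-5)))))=-440230/ 79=-5572.53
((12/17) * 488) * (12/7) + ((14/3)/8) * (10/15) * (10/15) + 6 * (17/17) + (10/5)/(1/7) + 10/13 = 25543811/41769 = 611.55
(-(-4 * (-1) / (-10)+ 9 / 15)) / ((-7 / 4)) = 4 / 35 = 0.11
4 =4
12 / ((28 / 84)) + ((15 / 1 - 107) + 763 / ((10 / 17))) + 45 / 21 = 87027 / 70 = 1243.24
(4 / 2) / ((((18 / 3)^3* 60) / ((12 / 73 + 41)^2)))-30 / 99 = -3155225 / 75970224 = -0.04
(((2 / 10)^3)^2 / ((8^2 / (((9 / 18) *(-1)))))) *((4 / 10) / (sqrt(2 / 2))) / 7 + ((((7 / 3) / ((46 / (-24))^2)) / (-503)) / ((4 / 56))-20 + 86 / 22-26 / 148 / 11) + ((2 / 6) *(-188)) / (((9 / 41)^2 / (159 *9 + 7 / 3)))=-1864104.46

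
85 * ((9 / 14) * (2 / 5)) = 153 / 7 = 21.86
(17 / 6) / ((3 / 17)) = 289 / 18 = 16.06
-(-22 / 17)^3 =10648 / 4913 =2.17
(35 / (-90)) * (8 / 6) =-14 / 27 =-0.52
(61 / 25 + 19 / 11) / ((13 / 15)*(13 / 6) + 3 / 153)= 350676 / 159665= 2.20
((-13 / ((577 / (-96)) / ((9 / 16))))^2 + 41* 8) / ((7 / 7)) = 109693516 / 332929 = 329.48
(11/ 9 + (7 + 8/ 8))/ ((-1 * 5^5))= -83/ 28125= -0.00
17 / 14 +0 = 17 / 14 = 1.21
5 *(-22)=-110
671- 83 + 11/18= 10595/18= 588.61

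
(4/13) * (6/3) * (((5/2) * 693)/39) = 4620/169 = 27.34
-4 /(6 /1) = -0.67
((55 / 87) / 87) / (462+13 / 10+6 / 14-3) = 3850 / 244107819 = 0.00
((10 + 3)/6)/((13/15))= 5/2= 2.50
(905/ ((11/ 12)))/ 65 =2172/ 143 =15.19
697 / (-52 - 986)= -697 / 1038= -0.67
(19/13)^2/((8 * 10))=361/13520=0.03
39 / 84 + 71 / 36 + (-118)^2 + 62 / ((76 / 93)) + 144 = 16933127 / 1197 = 14146.30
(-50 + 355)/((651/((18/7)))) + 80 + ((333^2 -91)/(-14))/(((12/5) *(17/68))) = -59737865/4557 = -13109.03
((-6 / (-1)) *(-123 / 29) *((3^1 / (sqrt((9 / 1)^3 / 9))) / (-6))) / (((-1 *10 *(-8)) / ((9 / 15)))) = 123 / 11600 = 0.01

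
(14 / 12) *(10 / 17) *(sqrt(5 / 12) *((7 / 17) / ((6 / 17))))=245 *sqrt(15) / 1836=0.52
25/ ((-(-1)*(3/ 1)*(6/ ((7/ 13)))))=175/ 234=0.75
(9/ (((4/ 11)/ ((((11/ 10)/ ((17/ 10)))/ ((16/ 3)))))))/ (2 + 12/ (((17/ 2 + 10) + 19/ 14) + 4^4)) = 6308577/ 4293248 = 1.47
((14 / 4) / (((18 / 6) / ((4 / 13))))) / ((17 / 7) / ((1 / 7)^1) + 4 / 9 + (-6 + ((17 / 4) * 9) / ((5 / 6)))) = 420 / 67093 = 0.01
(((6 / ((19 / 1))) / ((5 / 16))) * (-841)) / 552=-3364 / 2185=-1.54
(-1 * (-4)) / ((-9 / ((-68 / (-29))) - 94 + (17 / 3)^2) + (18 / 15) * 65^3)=0.00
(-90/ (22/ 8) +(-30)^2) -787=883/ 11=80.27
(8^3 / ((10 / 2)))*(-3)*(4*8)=-9830.40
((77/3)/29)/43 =77/3741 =0.02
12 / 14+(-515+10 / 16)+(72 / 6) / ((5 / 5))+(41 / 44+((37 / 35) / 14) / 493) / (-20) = -501.56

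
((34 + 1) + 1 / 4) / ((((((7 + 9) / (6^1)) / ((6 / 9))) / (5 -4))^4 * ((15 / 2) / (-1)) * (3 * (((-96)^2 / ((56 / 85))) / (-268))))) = 22043 / 188006400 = 0.00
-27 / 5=-5.40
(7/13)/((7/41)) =3.15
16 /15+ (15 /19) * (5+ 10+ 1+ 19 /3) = 5329 /285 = 18.70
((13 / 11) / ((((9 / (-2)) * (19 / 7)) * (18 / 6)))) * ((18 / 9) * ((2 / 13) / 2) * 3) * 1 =-28 / 1881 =-0.01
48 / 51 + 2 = 50 / 17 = 2.94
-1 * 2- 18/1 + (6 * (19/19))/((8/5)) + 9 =-29/4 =-7.25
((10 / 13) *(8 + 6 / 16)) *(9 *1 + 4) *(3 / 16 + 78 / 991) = 1414035 / 63424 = 22.29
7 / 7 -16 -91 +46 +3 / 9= -179 / 3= -59.67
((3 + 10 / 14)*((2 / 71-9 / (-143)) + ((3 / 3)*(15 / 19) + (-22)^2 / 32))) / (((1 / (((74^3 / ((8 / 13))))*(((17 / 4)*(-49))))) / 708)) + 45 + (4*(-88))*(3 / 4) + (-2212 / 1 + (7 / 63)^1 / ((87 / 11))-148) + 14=-5771829724056.35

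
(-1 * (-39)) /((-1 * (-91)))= 0.43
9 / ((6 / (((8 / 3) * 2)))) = 8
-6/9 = -2/3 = -0.67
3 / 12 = 1 / 4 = 0.25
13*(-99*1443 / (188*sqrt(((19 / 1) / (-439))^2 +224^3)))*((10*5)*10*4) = -27176163300*sqrt(2166073033065) / 6787028836937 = -5893.12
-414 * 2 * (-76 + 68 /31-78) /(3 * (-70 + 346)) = 4706 /31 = 151.81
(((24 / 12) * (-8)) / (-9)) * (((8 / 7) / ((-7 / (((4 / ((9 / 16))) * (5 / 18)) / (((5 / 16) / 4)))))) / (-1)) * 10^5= 26214400000 / 35721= 733865.23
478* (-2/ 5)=-956/ 5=-191.20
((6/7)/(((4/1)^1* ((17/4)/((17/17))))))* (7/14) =0.03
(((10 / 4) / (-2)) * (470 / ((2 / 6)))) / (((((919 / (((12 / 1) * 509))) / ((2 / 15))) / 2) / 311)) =-892806360 / 919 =-971497.67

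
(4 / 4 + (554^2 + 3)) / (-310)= -30692 / 31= -990.06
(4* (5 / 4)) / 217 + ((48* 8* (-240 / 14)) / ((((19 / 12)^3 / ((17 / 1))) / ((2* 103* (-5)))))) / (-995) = -1234911006025 / 42313171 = -29185.03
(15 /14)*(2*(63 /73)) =135 /73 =1.85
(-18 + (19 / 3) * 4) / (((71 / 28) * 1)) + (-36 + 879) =180175 / 213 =845.89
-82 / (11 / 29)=-2378 / 11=-216.18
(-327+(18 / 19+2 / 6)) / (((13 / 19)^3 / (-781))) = 5234516606 / 6591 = 794191.57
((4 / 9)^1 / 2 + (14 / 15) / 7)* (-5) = -16 / 9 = -1.78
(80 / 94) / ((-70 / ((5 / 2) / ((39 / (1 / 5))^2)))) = -2 / 2502045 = -0.00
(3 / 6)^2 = 1 / 4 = 0.25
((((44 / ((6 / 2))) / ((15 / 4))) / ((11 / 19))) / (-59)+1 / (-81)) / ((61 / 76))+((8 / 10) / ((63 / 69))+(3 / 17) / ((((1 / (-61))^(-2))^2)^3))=5420363712080979857301069283 / 7547654580160057729116555105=0.72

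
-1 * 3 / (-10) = 3 / 10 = 0.30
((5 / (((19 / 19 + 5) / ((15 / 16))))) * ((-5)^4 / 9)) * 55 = 859375 / 288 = 2983.94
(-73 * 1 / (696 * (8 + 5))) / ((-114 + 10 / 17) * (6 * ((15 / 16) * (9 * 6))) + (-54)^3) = 1241 / 29519262864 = 0.00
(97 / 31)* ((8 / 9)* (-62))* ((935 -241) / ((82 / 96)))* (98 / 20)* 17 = -7177714432 / 615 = -11671080.38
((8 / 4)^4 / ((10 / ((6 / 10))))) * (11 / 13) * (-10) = -528 / 65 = -8.12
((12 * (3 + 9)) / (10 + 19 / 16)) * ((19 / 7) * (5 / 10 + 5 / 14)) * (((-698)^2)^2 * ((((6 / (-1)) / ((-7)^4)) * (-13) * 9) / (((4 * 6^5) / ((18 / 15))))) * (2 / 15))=5628463794350592 / 526479275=10690760.42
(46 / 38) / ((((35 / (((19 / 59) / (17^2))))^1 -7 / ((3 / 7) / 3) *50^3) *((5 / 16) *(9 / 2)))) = -0.00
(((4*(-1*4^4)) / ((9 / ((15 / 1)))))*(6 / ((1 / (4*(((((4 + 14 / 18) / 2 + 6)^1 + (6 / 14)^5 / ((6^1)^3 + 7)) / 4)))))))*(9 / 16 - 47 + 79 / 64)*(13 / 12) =425693627087300 / 101194947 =4206668.81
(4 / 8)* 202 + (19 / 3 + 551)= 1975 / 3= 658.33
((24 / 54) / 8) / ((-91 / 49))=-0.03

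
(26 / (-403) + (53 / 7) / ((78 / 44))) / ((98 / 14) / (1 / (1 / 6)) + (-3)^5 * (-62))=71200 / 255026863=0.00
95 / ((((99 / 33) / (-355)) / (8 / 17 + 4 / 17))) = -134900 / 17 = -7935.29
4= 4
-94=-94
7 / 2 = 3.50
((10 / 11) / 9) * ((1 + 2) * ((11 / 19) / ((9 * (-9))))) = -10 / 4617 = -0.00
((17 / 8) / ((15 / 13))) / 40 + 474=2275421 / 4800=474.05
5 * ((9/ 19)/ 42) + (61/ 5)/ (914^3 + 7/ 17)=0.06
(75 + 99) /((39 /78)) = 348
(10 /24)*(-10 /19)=-25 /114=-0.22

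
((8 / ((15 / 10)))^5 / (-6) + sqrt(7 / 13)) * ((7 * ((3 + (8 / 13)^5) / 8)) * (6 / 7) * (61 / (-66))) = 1538.01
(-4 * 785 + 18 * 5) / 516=-1525 / 258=-5.91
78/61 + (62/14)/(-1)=-1345/427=-3.15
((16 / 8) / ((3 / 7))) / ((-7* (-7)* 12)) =1 / 126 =0.01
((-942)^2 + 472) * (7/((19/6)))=37289112/19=1962584.84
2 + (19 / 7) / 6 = 103 / 42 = 2.45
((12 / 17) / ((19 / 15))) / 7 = 180 / 2261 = 0.08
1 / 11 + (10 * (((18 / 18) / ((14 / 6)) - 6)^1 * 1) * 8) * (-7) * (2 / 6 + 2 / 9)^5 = 35769683 / 216513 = 165.21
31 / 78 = 0.40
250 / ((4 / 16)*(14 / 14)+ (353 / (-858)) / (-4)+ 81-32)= 858000 / 169379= 5.07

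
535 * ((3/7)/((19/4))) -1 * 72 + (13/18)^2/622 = -635999891/26803224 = -23.73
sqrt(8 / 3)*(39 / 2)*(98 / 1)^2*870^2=94500478800*sqrt(6)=231477953508.70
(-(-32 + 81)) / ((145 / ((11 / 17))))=-539 / 2465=-0.22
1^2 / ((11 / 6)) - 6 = -60 / 11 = -5.45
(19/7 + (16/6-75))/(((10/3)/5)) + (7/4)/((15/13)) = -43223/420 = -102.91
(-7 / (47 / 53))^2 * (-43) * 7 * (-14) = 580019174 / 2209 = 262570.93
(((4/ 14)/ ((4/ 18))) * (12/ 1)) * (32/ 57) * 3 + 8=4520/ 133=33.98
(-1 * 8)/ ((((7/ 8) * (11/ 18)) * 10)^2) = -41472/ 148225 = -0.28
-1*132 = -132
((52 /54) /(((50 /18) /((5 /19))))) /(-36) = -13 /5130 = -0.00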